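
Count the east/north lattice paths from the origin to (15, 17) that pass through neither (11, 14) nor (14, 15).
Number of paths = 230526240

Inclusion–exclusion. Total paths: C(32, 15) = 565722720. Through P₁: C(25, 11)·C(7, 4) = 156009000. Through P₂: C(29, 14)·C(3, 1) = 232676280. Since P₁ is strictly southwest of P₂, a monotone path through both must visit P₁ then P₂; paths through both = C(25, 11)·C(4, 3)·C(3, 1) = 53488800. Avoid both = 565722720 − 156009000 − 232676280 + 53488800 = 230526240.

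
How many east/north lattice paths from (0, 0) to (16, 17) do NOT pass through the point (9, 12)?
Number of paths = 934010550

Total paths from (0, 0) to (16, 17): C(33, 16) = 1166803110. Paths through (9, 12): (paths (0, 0) → (9, 12)) × (paths (9, 12) → (16, 17)) = C(21, 9) · C(12, 7) = 293930 · 792 = 232792560. Avoidance count = 1166803110 − 232792560 = 934010550.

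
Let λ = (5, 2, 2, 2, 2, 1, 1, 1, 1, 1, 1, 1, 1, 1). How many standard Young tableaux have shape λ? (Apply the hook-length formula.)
# SYT of shape (5, 2, 2, 2, 2, 1, 1, 1, 1, 1, 1, 1, 1, 1) = 6217750

Hook-length formula: f^λ = n! / Π hook(c), product over all cells c of the Young diagram. For λ = (5, 2, 2, 2, 2, 1, 1, 1, 1, 1, 1, 1, 1, 1), n = 22 boxes. Hook lengths by row (left-to-right, top-to-bottom): [18, 8, 3, 2, 1]; [14, 4]; [13, 3]; [12, 2]; [11, 1]; [9]; [8]; [7]; [6]; [5]; [4]; [3]; [2]; [1]. Product of hooks = 180772904632320. So f^λ = 22! / 180772904632320 = 1124000727777607680000 / 180772904632320 = 6217750.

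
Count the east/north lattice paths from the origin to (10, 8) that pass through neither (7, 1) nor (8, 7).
Number of paths = 23661

Inclusion–exclusion. Total paths: C(18, 10) = 43758. Through P₁: C(8, 7)·C(10, 3) = 960. Through P₂: C(15, 8)·C(3, 2) = 19305. Since P₁ is strictly southwest of P₂, a monotone path through both must visit P₁ then P₂; paths through both = C(8, 7)·C(7, 1)·C(3, 2) = 168. Avoid both = 43758 − 960 − 19305 + 168 = 23661.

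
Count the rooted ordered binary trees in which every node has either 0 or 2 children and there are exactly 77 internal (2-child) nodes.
C_77 = 18793142726809884575211361279087545193250040

These full binary trees are counted by the Catalan number C_n = (1/(n + 1)) · C(2n, n). For n = 77: C_77 = (1/78) · C(154, 77) = 1465865132691170996866486179768828525073503120/78 = 18793142726809884575211361279087545193250040.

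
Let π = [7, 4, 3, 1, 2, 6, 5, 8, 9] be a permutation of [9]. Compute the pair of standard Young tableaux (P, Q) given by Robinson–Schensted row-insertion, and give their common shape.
P = [1, 2, 5, 8, 9] / [3, 6] / [4] / [7];  Q = [1, 5, 6, 8, 9] / [2, 7] / [3] / [4];  common shape = (5, 2, 1, 1)

Row-insert the values π_1, π_2, … into P one at a time, bumping the leftmost entry strictly greater than the inserted value down to the next row. The recording tableau Q records, in position (i, j), the step at which that cell was added to P.
  Insert 7 (step 1): P = [7];  Q = [1]
  Insert 4 (step 2): P = [4] / [7];  Q = [1] / [2]
  Insert 3 (step 3): P = [3] / [4] / [7];  Q = [1] / [2] / [3]
  Insert 1 (step 4): P = [1] / [3] / [4] / [7];  Q = [1] / [2] / [3] / [4]
  Insert 2 (step 5): P = [1, 2] / [3] / [4] / [7];  Q = [1, 5] / [2] / [3] / [4]
  Insert 6 (step 6): P = [1, 2, 6] / [3] / [4] / [7];  Q = [1, 5, 6] / [2] / [3] / [4]
  Insert 5 (step 7): P = [1, 2, 5] / [3, 6] / [4] / [7];  Q = [1, 5, 6] / [2, 7] / [3] / [4]
  Insert 8 (step 8): P = [1, 2, 5, 8] / [3, 6] / [4] / [7];  Q = [1, 5, 6, 8] / [2, 7] / [3] / [4]
  Insert 9 (step 9): P = [1, 2, 5, 8, 9] / [3, 6] / [4] / [7];  Q = [1, 5, 6, 8, 9] / [2, 7] / [3] / [4]
Final shape: (5, 2, 1, 1).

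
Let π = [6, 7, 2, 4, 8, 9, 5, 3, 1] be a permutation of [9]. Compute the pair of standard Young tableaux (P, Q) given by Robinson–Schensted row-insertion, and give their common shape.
P = [1, 3, 5, 9] / [2, 7, 8] / [4] / [6];  Q = [1, 2, 5, 6] / [3, 4, 7] / [8] / [9];  common shape = (4, 3, 1, 1)

Row-insert the values π_1, π_2, … into P one at a time, bumping the leftmost entry strictly greater than the inserted value down to the next row. The recording tableau Q records, in position (i, j), the step at which that cell was added to P.
  Insert 6 (step 1): P = [6];  Q = [1]
  Insert 7 (step 2): P = [6, 7];  Q = [1, 2]
  Insert 2 (step 3): P = [2, 7] / [6];  Q = [1, 2] / [3]
  Insert 4 (step 4): P = [2, 4] / [6, 7];  Q = [1, 2] / [3, 4]
  Insert 8 (step 5): P = [2, 4, 8] / [6, 7];  Q = [1, 2, 5] / [3, 4]
  Insert 9 (step 6): P = [2, 4, 8, 9] / [6, 7];  Q = [1, 2, 5, 6] / [3, 4]
  Insert 5 (step 7): P = [2, 4, 5, 9] / [6, 7, 8];  Q = [1, 2, 5, 6] / [3, 4, 7]
  Insert 3 (step 8): P = [2, 3, 5, 9] / [4, 7, 8] / [6];  Q = [1, 2, 5, 6] / [3, 4, 7] / [8]
  Insert 1 (step 9): P = [1, 3, 5, 9] / [2, 7, 8] / [4] / [6];  Q = [1, 2, 5, 6] / [3, 4, 7] / [8] / [9]
Final shape: (4, 3, 1, 1).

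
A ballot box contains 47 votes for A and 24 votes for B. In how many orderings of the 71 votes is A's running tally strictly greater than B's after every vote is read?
Strict-lead orderings = 1716957917634250200

Total orderings of the 71 votes with 47 for A: C(71, 47) = 5300174441392685400. By the Bertrand ballot formula (Cycle Lemma / reflection principle), the number of orderings in which A is strictly ahead of B throughout is (p − q)/(p + q) · C(p + q, p) = (47 − 24)/(47 + 24) · 5300174441392685400 = 1716957917634250200.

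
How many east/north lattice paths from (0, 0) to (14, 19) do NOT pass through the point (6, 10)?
Number of paths = 624134720

Total paths from (0, 0) to (14, 19): C(33, 14) = 818809200. Paths through (6, 10): (paths (0, 0) → (6, 10)) × (paths (6, 10) → (14, 19)) = C(16, 6) · C(17, 8) = 8008 · 24310 = 194674480. Avoidance count = 818809200 − 194674480 = 624134720.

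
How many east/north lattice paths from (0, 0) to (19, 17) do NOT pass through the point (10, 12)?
Number of paths = 7302911308

Total paths from (0, 0) to (19, 17): C(36, 19) = 8597496600. Paths through (10, 12): (paths (0, 0) → (10, 12)) × (paths (10, 12) → (19, 17)) = C(22, 10) · C(14, 9) = 646646 · 2002 = 1294585292. Avoidance count = 8597496600 − 1294585292 = 7302911308.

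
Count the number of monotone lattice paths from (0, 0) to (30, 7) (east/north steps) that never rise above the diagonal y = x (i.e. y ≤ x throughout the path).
Number of paths = 7970688

By the reflection principle (André's argument), the number of monotone paths to (30, 7) with n ≤ m that never go above y = x is C(37, 30) − C(37, 31) = 10295472 − 2324784 = 7970688.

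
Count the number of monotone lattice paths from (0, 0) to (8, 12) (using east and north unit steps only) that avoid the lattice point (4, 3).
Number of paths = 100945

Total paths from (0, 0) to (8, 12): C(20, 8) = 125970. Paths through (4, 3): (paths (0, 0) → (4, 3)) × (paths (4, 3) → (8, 12)) = C(7, 4) · C(13, 4) = 35 · 715 = 25025. Avoidance count = 125970 − 25025 = 100945.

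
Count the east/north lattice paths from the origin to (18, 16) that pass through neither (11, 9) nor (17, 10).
Number of paths = 1576698755

Inclusion–exclusion. Total paths: C(34, 18) = 2203961430. Through P₁: C(20, 11)·C(14, 7) = 576438720. Through P₂: C(27, 17)·C(7, 1) = 59053995. Since P₁ is strictly southwest of P₂, a monotone path through both must visit P₁ then P₂; paths through both = C(20, 11)·C(7, 6)·C(7, 1) = 8230040. Avoid both = 2203961430 − 576438720 − 59053995 + 8230040 = 1576698755.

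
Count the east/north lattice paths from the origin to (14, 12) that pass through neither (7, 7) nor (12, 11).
Number of paths = 4180618

Inclusion–exclusion. Total paths: C(26, 14) = 9657700. Through P₁: C(14, 7)·C(12, 7) = 2718144. Through P₂: C(23, 12)·C(3, 2) = 4056234. Since P₁ is strictly southwest of P₂, a monotone path through both must visit P₁ then P₂; paths through both = C(14, 7)·C(9, 5)·C(3, 2) = 1297296. Avoid both = 9657700 − 2718144 − 4056234 + 1297296 = 4180618.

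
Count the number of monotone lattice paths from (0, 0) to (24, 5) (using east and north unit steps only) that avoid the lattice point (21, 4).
Number of paths = 68155

Total paths from (0, 0) to (24, 5): C(29, 24) = 118755. Paths through (21, 4): (paths (0, 0) → (21, 4)) × (paths (21, 4) → (24, 5)) = C(25, 21) · C(4, 3) = 12650 · 4 = 50600. Avoidance count = 118755 − 50600 = 68155.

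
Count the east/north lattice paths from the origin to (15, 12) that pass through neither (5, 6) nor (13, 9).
Number of paths = 9472264

Inclusion–exclusion. Total paths: C(27, 15) = 17383860. Through P₁: C(11, 5)·C(16, 10) = 3699696. Through P₂: C(22, 13)·C(5, 2) = 4974200. Since P₁ is strictly southwest of P₂, a monotone path through both must visit P₁ then P₂; paths through both = C(11, 5)·C(11, 8)·C(5, 2) = 762300. Avoid both = 17383860 − 3699696 − 4974200 + 762300 = 9472264.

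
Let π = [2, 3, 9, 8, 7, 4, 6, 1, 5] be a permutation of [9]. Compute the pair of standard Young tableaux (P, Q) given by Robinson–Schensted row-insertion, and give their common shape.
P = [1, 3, 4, 5] / [2, 6] / [7] / [8] / [9];  Q = [1, 2, 3, 7] / [4, 9] / [5] / [6] / [8];  common shape = (4, 2, 1, 1, 1)

Row-insert the values π_1, π_2, … into P one at a time, bumping the leftmost entry strictly greater than the inserted value down to the next row. The recording tableau Q records, in position (i, j), the step at which that cell was added to P.
  Insert 2 (step 1): P = [2];  Q = [1]
  Insert 3 (step 2): P = [2, 3];  Q = [1, 2]
  Insert 9 (step 3): P = [2, 3, 9];  Q = [1, 2, 3]
  Insert 8 (step 4): P = [2, 3, 8] / [9];  Q = [1, 2, 3] / [4]
  Insert 7 (step 5): P = [2, 3, 7] / [8] / [9];  Q = [1, 2, 3] / [4] / [5]
  Insert 4 (step 6): P = [2, 3, 4] / [7] / [8] / [9];  Q = [1, 2, 3] / [4] / [5] / [6]
  Insert 6 (step 7): P = [2, 3, 4, 6] / [7] / [8] / [9];  Q = [1, 2, 3, 7] / [4] / [5] / [6]
  Insert 1 (step 8): P = [1, 3, 4, 6] / [2] / [7] / [8] / [9];  Q = [1, 2, 3, 7] / [4] / [5] / [6] / [8]
  Insert 5 (step 9): P = [1, 3, 4, 5] / [2, 6] / [7] / [8] / [9];  Q = [1, 2, 3, 7] / [4, 9] / [5] / [6] / [8]
Final shape: (4, 2, 1, 1, 1).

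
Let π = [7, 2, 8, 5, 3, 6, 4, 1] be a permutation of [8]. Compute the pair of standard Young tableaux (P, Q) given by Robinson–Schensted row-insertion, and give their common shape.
P = [1, 3, 4] / [2, 6] / [5, 8] / [7];  Q = [1, 3, 6] / [2, 4] / [5, 7] / [8];  common shape = (3, 2, 2, 1)

Row-insert the values π_1, π_2, … into P one at a time, bumping the leftmost entry strictly greater than the inserted value down to the next row. The recording tableau Q records, in position (i, j), the step at which that cell was added to P.
  Insert 7 (step 1): P = [7];  Q = [1]
  Insert 2 (step 2): P = [2] / [7];  Q = [1] / [2]
  Insert 8 (step 3): P = [2, 8] / [7];  Q = [1, 3] / [2]
  Insert 5 (step 4): P = [2, 5] / [7, 8];  Q = [1, 3] / [2, 4]
  Insert 3 (step 5): P = [2, 3] / [5, 8] / [7];  Q = [1, 3] / [2, 4] / [5]
  Insert 6 (step 6): P = [2, 3, 6] / [5, 8] / [7];  Q = [1, 3, 6] / [2, 4] / [5]
  Insert 4 (step 7): P = [2, 3, 4] / [5, 6] / [7, 8];  Q = [1, 3, 6] / [2, 4] / [5, 7]
  Insert 1 (step 8): P = [1, 3, 4] / [2, 6] / [5, 8] / [7];  Q = [1, 3, 6] / [2, 4] / [5, 7] / [8]
Final shape: (3, 2, 2, 1).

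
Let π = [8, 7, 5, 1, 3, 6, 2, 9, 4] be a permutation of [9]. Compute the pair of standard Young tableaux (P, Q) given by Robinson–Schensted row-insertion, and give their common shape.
P = [1, 2, 4, 9] / [3, 6] / [5] / [7] / [8];  Q = [1, 5, 6, 8] / [2, 9] / [3] / [4] / [7];  common shape = (4, 2, 1, 1, 1)

Row-insert the values π_1, π_2, … into P one at a time, bumping the leftmost entry strictly greater than the inserted value down to the next row. The recording tableau Q records, in position (i, j), the step at which that cell was added to P.
  Insert 8 (step 1): P = [8];  Q = [1]
  Insert 7 (step 2): P = [7] / [8];  Q = [1] / [2]
  Insert 5 (step 3): P = [5] / [7] / [8];  Q = [1] / [2] / [3]
  Insert 1 (step 4): P = [1] / [5] / [7] / [8];  Q = [1] / [2] / [3] / [4]
  Insert 3 (step 5): P = [1, 3] / [5] / [7] / [8];  Q = [1, 5] / [2] / [3] / [4]
  Insert 6 (step 6): P = [1, 3, 6] / [5] / [7] / [8];  Q = [1, 5, 6] / [2] / [3] / [4]
  Insert 2 (step 7): P = [1, 2, 6] / [3] / [5] / [7] / [8];  Q = [1, 5, 6] / [2] / [3] / [4] / [7]
  Insert 9 (step 8): P = [1, 2, 6, 9] / [3] / [5] / [7] / [8];  Q = [1, 5, 6, 8] / [2] / [3] / [4] / [7]
  Insert 4 (step 9): P = [1, 2, 4, 9] / [3, 6] / [5] / [7] / [8];  Q = [1, 5, 6, 8] / [2, 9] / [3] / [4] / [7]
Final shape: (4, 2, 1, 1, 1).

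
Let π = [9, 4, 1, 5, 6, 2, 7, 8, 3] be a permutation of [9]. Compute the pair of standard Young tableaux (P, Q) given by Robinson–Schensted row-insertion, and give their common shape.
P = [1, 2, 3, 7, 8] / [4, 5, 6] / [9];  Q = [1, 4, 5, 7, 8] / [2, 6, 9] / [3];  common shape = (5, 3, 1)

Row-insert the values π_1, π_2, … into P one at a time, bumping the leftmost entry strictly greater than the inserted value down to the next row. The recording tableau Q records, in position (i, j), the step at which that cell was added to P.
  Insert 9 (step 1): P = [9];  Q = [1]
  Insert 4 (step 2): P = [4] / [9];  Q = [1] / [2]
  Insert 1 (step 3): P = [1] / [4] / [9];  Q = [1] / [2] / [3]
  Insert 5 (step 4): P = [1, 5] / [4] / [9];  Q = [1, 4] / [2] / [3]
  Insert 6 (step 5): P = [1, 5, 6] / [4] / [9];  Q = [1, 4, 5] / [2] / [3]
  Insert 2 (step 6): P = [1, 2, 6] / [4, 5] / [9];  Q = [1, 4, 5] / [2, 6] / [3]
  Insert 7 (step 7): P = [1, 2, 6, 7] / [4, 5] / [9];  Q = [1, 4, 5, 7] / [2, 6] / [3]
  Insert 8 (step 8): P = [1, 2, 6, 7, 8] / [4, 5] / [9];  Q = [1, 4, 5, 7, 8] / [2, 6] / [3]
  Insert 3 (step 9): P = [1, 2, 3, 7, 8] / [4, 5, 6] / [9];  Q = [1, 4, 5, 7, 8] / [2, 6, 9] / [3]
Final shape: (5, 3, 1).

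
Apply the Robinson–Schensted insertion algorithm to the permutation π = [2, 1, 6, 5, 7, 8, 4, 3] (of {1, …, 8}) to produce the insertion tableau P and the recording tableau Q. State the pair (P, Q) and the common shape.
P = [1, 3, 7, 8] / [2, 4] / [5] / [6];  Q = [1, 3, 5, 6] / [2, 4] / [7] / [8];  common shape = (4, 2, 1, 1)

Row-insert the values π_1, π_2, … into P one at a time, bumping the leftmost entry strictly greater than the inserted value down to the next row. The recording tableau Q records, in position (i, j), the step at which that cell was added to P.
  Insert 2 (step 1): P = [2];  Q = [1]
  Insert 1 (step 2): P = [1] / [2];  Q = [1] / [2]
  Insert 6 (step 3): P = [1, 6] / [2];  Q = [1, 3] / [2]
  Insert 5 (step 4): P = [1, 5] / [2, 6];  Q = [1, 3] / [2, 4]
  Insert 7 (step 5): P = [1, 5, 7] / [2, 6];  Q = [1, 3, 5] / [2, 4]
  Insert 8 (step 6): P = [1, 5, 7, 8] / [2, 6];  Q = [1, 3, 5, 6] / [2, 4]
  Insert 4 (step 7): P = [1, 4, 7, 8] / [2, 5] / [6];  Q = [1, 3, 5, 6] / [2, 4] / [7]
  Insert 3 (step 8): P = [1, 3, 7, 8] / [2, 4] / [5] / [6];  Q = [1, 3, 5, 6] / [2, 4] / [7] / [8]
Final shape: (4, 2, 1, 1).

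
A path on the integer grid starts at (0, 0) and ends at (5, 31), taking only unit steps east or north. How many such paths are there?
Number of paths = 376992

A monotone lattice path from (0, 0) to (5, 31) consists of 5 east steps and 31 north steps in some order, so it is determined by which 5 of the 36 steps are east. The count is C(36, 5) = 376992.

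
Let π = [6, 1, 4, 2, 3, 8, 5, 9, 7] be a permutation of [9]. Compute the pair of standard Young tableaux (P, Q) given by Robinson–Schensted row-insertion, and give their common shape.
P = [1, 2, 3, 5, 7] / [4, 8, 9] / [6];  Q = [1, 3, 5, 6, 8] / [2, 7, 9] / [4];  common shape = (5, 3, 1)

Row-insert the values π_1, π_2, … into P one at a time, bumping the leftmost entry strictly greater than the inserted value down to the next row. The recording tableau Q records, in position (i, j), the step at which that cell was added to P.
  Insert 6 (step 1): P = [6];  Q = [1]
  Insert 1 (step 2): P = [1] / [6];  Q = [1] / [2]
  Insert 4 (step 3): P = [1, 4] / [6];  Q = [1, 3] / [2]
  Insert 2 (step 4): P = [1, 2] / [4] / [6];  Q = [1, 3] / [2] / [4]
  Insert 3 (step 5): P = [1, 2, 3] / [4] / [6];  Q = [1, 3, 5] / [2] / [4]
  Insert 8 (step 6): P = [1, 2, 3, 8] / [4] / [6];  Q = [1, 3, 5, 6] / [2] / [4]
  Insert 5 (step 7): P = [1, 2, 3, 5] / [4, 8] / [6];  Q = [1, 3, 5, 6] / [2, 7] / [4]
  Insert 9 (step 8): P = [1, 2, 3, 5, 9] / [4, 8] / [6];  Q = [1, 3, 5, 6, 8] / [2, 7] / [4]
  Insert 7 (step 9): P = [1, 2, 3, 5, 7] / [4, 8, 9] / [6];  Q = [1, 3, 5, 6, 8] / [2, 7, 9] / [4]
Final shape: (5, 3, 1).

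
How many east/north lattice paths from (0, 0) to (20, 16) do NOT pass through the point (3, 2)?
Number of paths = 4656046860

Total paths from (0, 0) to (20, 16): C(36, 20) = 7307872110. Paths through (3, 2): (paths (0, 0) → (3, 2)) × (paths (3, 2) → (20, 16)) = C(5, 3) · C(31, 17) = 10 · 265182525 = 2651825250. Avoidance count = 7307872110 − 2651825250 = 4656046860.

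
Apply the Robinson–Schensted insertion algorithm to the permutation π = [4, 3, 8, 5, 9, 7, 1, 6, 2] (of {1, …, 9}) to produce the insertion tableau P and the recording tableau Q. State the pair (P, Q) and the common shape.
P = [1, 2, 6] / [3, 5, 9] / [4, 7] / [8];  Q = [1, 3, 5] / [2, 4, 6] / [7, 8] / [9];  common shape = (3, 3, 2, 1)

Row-insert the values π_1, π_2, … into P one at a time, bumping the leftmost entry strictly greater than the inserted value down to the next row. The recording tableau Q records, in position (i, j), the step at which that cell was added to P.
  Insert 4 (step 1): P = [4];  Q = [1]
  Insert 3 (step 2): P = [3] / [4];  Q = [1] / [2]
  Insert 8 (step 3): P = [3, 8] / [4];  Q = [1, 3] / [2]
  Insert 5 (step 4): P = [3, 5] / [4, 8];  Q = [1, 3] / [2, 4]
  Insert 9 (step 5): P = [3, 5, 9] / [4, 8];  Q = [1, 3, 5] / [2, 4]
  Insert 7 (step 6): P = [3, 5, 7] / [4, 8, 9];  Q = [1, 3, 5] / [2, 4, 6]
  Insert 1 (step 7): P = [1, 5, 7] / [3, 8, 9] / [4];  Q = [1, 3, 5] / [2, 4, 6] / [7]
  Insert 6 (step 8): P = [1, 5, 6] / [3, 7, 9] / [4, 8];  Q = [1, 3, 5] / [2, 4, 6] / [7, 8]
  Insert 2 (step 9): P = [1, 2, 6] / [3, 5, 9] / [4, 7] / [8];  Q = [1, 3, 5] / [2, 4, 6] / [7, 8] / [9]
Final shape: (3, 3, 2, 1).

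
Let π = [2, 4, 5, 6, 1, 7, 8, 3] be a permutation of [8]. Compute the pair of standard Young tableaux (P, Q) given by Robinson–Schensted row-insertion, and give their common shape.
P = [1, 3, 5, 6, 7, 8] / [2, 4];  Q = [1, 2, 3, 4, 6, 7] / [5, 8];  common shape = (6, 2)

Row-insert the values π_1, π_2, … into P one at a time, bumping the leftmost entry strictly greater than the inserted value down to the next row. The recording tableau Q records, in position (i, j), the step at which that cell was added to P.
  Insert 2 (step 1): P = [2];  Q = [1]
  Insert 4 (step 2): P = [2, 4];  Q = [1, 2]
  Insert 5 (step 3): P = [2, 4, 5];  Q = [1, 2, 3]
  Insert 6 (step 4): P = [2, 4, 5, 6];  Q = [1, 2, 3, 4]
  Insert 1 (step 5): P = [1, 4, 5, 6] / [2];  Q = [1, 2, 3, 4] / [5]
  Insert 7 (step 6): P = [1, 4, 5, 6, 7] / [2];  Q = [1, 2, 3, 4, 6] / [5]
  Insert 8 (step 7): P = [1, 4, 5, 6, 7, 8] / [2];  Q = [1, 2, 3, 4, 6, 7] / [5]
  Insert 3 (step 8): P = [1, 3, 5, 6, 7, 8] / [2, 4];  Q = [1, 2, 3, 4, 6, 7] / [5, 8]
Final shape: (6, 2).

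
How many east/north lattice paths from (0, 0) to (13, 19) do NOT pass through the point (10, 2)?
Number of paths = 347298360

Total paths from (0, 0) to (13, 19): C(32, 13) = 347373600. Paths through (10, 2): (paths (0, 0) → (10, 2)) × (paths (10, 2) → (13, 19)) = C(12, 10) · C(20, 3) = 66 · 1140 = 75240. Avoidance count = 347373600 − 75240 = 347298360.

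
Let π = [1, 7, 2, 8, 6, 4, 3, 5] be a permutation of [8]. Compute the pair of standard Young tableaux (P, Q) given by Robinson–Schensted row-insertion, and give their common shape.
P = [1, 2, 3, 5] / [4, 8] / [6] / [7];  Q = [1, 2, 4, 8] / [3, 5] / [6] / [7];  common shape = (4, 2, 1, 1)

Row-insert the values π_1, π_2, … into P one at a time, bumping the leftmost entry strictly greater than the inserted value down to the next row. The recording tableau Q records, in position (i, j), the step at which that cell was added to P.
  Insert 1 (step 1): P = [1];  Q = [1]
  Insert 7 (step 2): P = [1, 7];  Q = [1, 2]
  Insert 2 (step 3): P = [1, 2] / [7];  Q = [1, 2] / [3]
  Insert 8 (step 4): P = [1, 2, 8] / [7];  Q = [1, 2, 4] / [3]
  Insert 6 (step 5): P = [1, 2, 6] / [7, 8];  Q = [1, 2, 4] / [3, 5]
  Insert 4 (step 6): P = [1, 2, 4] / [6, 8] / [7];  Q = [1, 2, 4] / [3, 5] / [6]
  Insert 3 (step 7): P = [1, 2, 3] / [4, 8] / [6] / [7];  Q = [1, 2, 4] / [3, 5] / [6] / [7]
  Insert 5 (step 8): P = [1, 2, 3, 5] / [4, 8] / [6] / [7];  Q = [1, 2, 4, 8] / [3, 5] / [6] / [7]
Final shape: (4, 2, 1, 1).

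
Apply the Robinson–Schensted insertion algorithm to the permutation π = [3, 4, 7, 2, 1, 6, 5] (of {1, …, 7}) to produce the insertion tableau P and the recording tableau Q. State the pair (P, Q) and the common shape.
P = [1, 4, 5] / [2, 6] / [3, 7];  Q = [1, 2, 3] / [4, 6] / [5, 7];  common shape = (3, 2, 2)

Row-insert the values π_1, π_2, … into P one at a time, bumping the leftmost entry strictly greater than the inserted value down to the next row. The recording tableau Q records, in position (i, j), the step at which that cell was added to P.
  Insert 3 (step 1): P = [3];  Q = [1]
  Insert 4 (step 2): P = [3, 4];  Q = [1, 2]
  Insert 7 (step 3): P = [3, 4, 7];  Q = [1, 2, 3]
  Insert 2 (step 4): P = [2, 4, 7] / [3];  Q = [1, 2, 3] / [4]
  Insert 1 (step 5): P = [1, 4, 7] / [2] / [3];  Q = [1, 2, 3] / [4] / [5]
  Insert 6 (step 6): P = [1, 4, 6] / [2, 7] / [3];  Q = [1, 2, 3] / [4, 6] / [5]
  Insert 5 (step 7): P = [1, 4, 5] / [2, 6] / [3, 7];  Q = [1, 2, 3] / [4, 6] / [5, 7]
Final shape: (3, 2, 2).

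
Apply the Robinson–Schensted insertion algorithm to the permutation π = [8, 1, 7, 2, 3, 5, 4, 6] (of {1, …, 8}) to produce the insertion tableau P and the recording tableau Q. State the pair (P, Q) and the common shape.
P = [1, 2, 3, 4, 6] / [5] / [7] / [8];  Q = [1, 3, 5, 6, 8] / [2] / [4] / [7];  common shape = (5, 1, 1, 1)

Row-insert the values π_1, π_2, … into P one at a time, bumping the leftmost entry strictly greater than the inserted value down to the next row. The recording tableau Q records, in position (i, j), the step at which that cell was added to P.
  Insert 8 (step 1): P = [8];  Q = [1]
  Insert 1 (step 2): P = [1] / [8];  Q = [1] / [2]
  Insert 7 (step 3): P = [1, 7] / [8];  Q = [1, 3] / [2]
  Insert 2 (step 4): P = [1, 2] / [7] / [8];  Q = [1, 3] / [2] / [4]
  Insert 3 (step 5): P = [1, 2, 3] / [7] / [8];  Q = [1, 3, 5] / [2] / [4]
  Insert 5 (step 6): P = [1, 2, 3, 5] / [7] / [8];  Q = [1, 3, 5, 6] / [2] / [4]
  Insert 4 (step 7): P = [1, 2, 3, 4] / [5] / [7] / [8];  Q = [1, 3, 5, 6] / [2] / [4] / [7]
  Insert 6 (step 8): P = [1, 2, 3, 4, 6] / [5] / [7] / [8];  Q = [1, 3, 5, 6, 8] / [2] / [4] / [7]
Final shape: (5, 1, 1, 1).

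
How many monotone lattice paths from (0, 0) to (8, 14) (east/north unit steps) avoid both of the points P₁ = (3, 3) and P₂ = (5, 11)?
Number of paths = 163050

Inclusion–exclusion. Total paths: C(22, 8) = 319770. Through P₁: C(6, 3)·C(16, 5) = 87360. Through P₂: C(16, 5)·C(6, 3) = 87360. Since P₁ is strictly southwest of P₂, a monotone path through both must visit P₁ then P₂; paths through both = C(6, 3)·C(10, 2)·C(6, 3) = 18000. Avoid both = 319770 − 87360 − 87360 + 18000 = 163050.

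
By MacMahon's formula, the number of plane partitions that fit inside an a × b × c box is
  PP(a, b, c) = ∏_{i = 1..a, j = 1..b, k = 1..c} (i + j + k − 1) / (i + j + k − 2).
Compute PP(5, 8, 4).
PP(5, 8, 4) = 4789851066

Evaluate the triple product over i = 1..5, j = 1..8, k = 1..4. The factors are (2/1) · (3/2) · (4/3) · (5/4) · (3/2) · (4/3) · (5/4) · (6/5) · … (160 factors total). The numerators and denominators telescope so the product is an integer; carrying out the multiplication exactly gives PP(5, 8, 4) = 4789851066.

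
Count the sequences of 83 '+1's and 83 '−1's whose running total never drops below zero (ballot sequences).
C_83 = 68854441132780194707888052034668647142985206100

These ballot sequences are counted by the Catalan number C_n = (1/(n + 1)) · C(2n, n). For n = 83: C_83 = (1/84) · C(166, 83) = 5783773055153536355462596370912166360010757312400/84 = 68854441132780194707888052034668647142985206100.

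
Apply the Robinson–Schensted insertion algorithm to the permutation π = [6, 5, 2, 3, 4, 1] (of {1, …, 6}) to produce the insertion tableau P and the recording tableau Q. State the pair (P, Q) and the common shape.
P = [1, 3, 4] / [2] / [5] / [6];  Q = [1, 4, 5] / [2] / [3] / [6];  common shape = (3, 1, 1, 1)

Row-insert the values π_1, π_2, … into P one at a time, bumping the leftmost entry strictly greater than the inserted value down to the next row. The recording tableau Q records, in position (i, j), the step at which that cell was added to P.
  Insert 6 (step 1): P = [6];  Q = [1]
  Insert 5 (step 2): P = [5] / [6];  Q = [1] / [2]
  Insert 2 (step 3): P = [2] / [5] / [6];  Q = [1] / [2] / [3]
  Insert 3 (step 4): P = [2, 3] / [5] / [6];  Q = [1, 4] / [2] / [3]
  Insert 4 (step 5): P = [2, 3, 4] / [5] / [6];  Q = [1, 4, 5] / [2] / [3]
  Insert 1 (step 6): P = [1, 3, 4] / [2] / [5] / [6];  Q = [1, 4, 5] / [2] / [3] / [6]
Final shape: (3, 1, 1, 1).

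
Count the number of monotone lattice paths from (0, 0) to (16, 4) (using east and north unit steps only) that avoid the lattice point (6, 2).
Number of paths = 2997

Total paths from (0, 0) to (16, 4): C(20, 16) = 4845. Paths through (6, 2): (paths (0, 0) → (6, 2)) × (paths (6, 2) → (16, 4)) = C(8, 6) · C(12, 10) = 28 · 66 = 1848. Avoidance count = 4845 − 1848 = 2997.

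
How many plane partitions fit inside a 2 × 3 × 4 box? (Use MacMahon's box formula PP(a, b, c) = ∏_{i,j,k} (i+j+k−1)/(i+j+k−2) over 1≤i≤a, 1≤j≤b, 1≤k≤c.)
PP(2, 3, 4) = 490

Evaluate the triple product over i = 1..2, j = 1..3, k = 1..4. The factors are (2/1) · (3/2) · (4/3) · (5/4) · (3/2) · (4/3) · (5/4) · (6/5) · … (24 factors total). The numerators and denominators telescope so the product is an integer; carrying out the multiplication exactly gives PP(2, 3, 4) = 490.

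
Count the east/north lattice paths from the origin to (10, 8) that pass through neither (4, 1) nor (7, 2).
Number of paths = 33834

Inclusion–exclusion. Total paths: C(18, 10) = 43758. Through P₁: C(5, 4)·C(13, 6) = 8580. Through P₂: C(9, 7)·C(9, 3) = 3024. Since P₁ is strictly southwest of P₂, a monotone path through both must visit P₁ then P₂; paths through both = C(5, 4)·C(4, 3)·C(9, 3) = 1680. Avoid both = 43758 − 8580 − 3024 + 1680 = 33834.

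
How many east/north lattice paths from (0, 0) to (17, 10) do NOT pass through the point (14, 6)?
Number of paths = 7079685

Total paths from (0, 0) to (17, 10): C(27, 17) = 8436285. Paths through (14, 6): (paths (0, 0) → (14, 6)) × (paths (14, 6) → (17, 10)) = C(20, 14) · C(7, 3) = 38760 · 35 = 1356600. Avoidance count = 8436285 − 1356600 = 7079685.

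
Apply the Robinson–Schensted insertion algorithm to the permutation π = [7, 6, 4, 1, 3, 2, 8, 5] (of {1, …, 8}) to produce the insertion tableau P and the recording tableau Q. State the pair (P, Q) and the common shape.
P = [1, 2, 5] / [3, 8] / [4] / [6] / [7];  Q = [1, 5, 7] / [2, 8] / [3] / [4] / [6];  common shape = (3, 2, 1, 1, 1)

Row-insert the values π_1, π_2, … into P one at a time, bumping the leftmost entry strictly greater than the inserted value down to the next row. The recording tableau Q records, in position (i, j), the step at which that cell was added to P.
  Insert 7 (step 1): P = [7];  Q = [1]
  Insert 6 (step 2): P = [6] / [7];  Q = [1] / [2]
  Insert 4 (step 3): P = [4] / [6] / [7];  Q = [1] / [2] / [3]
  Insert 1 (step 4): P = [1] / [4] / [6] / [7];  Q = [1] / [2] / [3] / [4]
  Insert 3 (step 5): P = [1, 3] / [4] / [6] / [7];  Q = [1, 5] / [2] / [3] / [4]
  Insert 2 (step 6): P = [1, 2] / [3] / [4] / [6] / [7];  Q = [1, 5] / [2] / [3] / [4] / [6]
  Insert 8 (step 7): P = [1, 2, 8] / [3] / [4] / [6] / [7];  Q = [1, 5, 7] / [2] / [3] / [4] / [6]
  Insert 5 (step 8): P = [1, 2, 5] / [3, 8] / [4] / [6] / [7];  Q = [1, 5, 7] / [2, 8] / [3] / [4] / [6]
Final shape: (3, 2, 1, 1, 1).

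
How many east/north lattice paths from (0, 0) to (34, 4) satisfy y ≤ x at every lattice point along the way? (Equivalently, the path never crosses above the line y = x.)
Number of paths = 65379

By the reflection principle (André's argument), the number of monotone paths to (34, 4) with n ≤ m that never go above y = x is C(38, 34) − C(38, 35) = 73815 − 8436 = 65379.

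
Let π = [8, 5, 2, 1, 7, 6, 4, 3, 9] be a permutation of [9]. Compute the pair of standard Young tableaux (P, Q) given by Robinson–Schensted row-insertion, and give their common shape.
P = [1, 3, 9] / [2, 4] / [5, 6] / [7] / [8];  Q = [1, 5, 9] / [2, 6] / [3, 7] / [4] / [8];  common shape = (3, 2, 2, 1, 1)

Row-insert the values π_1, π_2, … into P one at a time, bumping the leftmost entry strictly greater than the inserted value down to the next row. The recording tableau Q records, in position (i, j), the step at which that cell was added to P.
  Insert 8 (step 1): P = [8];  Q = [1]
  Insert 5 (step 2): P = [5] / [8];  Q = [1] / [2]
  Insert 2 (step 3): P = [2] / [5] / [8];  Q = [1] / [2] / [3]
  Insert 1 (step 4): P = [1] / [2] / [5] / [8];  Q = [1] / [2] / [3] / [4]
  Insert 7 (step 5): P = [1, 7] / [2] / [5] / [8];  Q = [1, 5] / [2] / [3] / [4]
  Insert 6 (step 6): P = [1, 6] / [2, 7] / [5] / [8];  Q = [1, 5] / [2, 6] / [3] / [4]
  Insert 4 (step 7): P = [1, 4] / [2, 6] / [5, 7] / [8];  Q = [1, 5] / [2, 6] / [3, 7] / [4]
  Insert 3 (step 8): P = [1, 3] / [2, 4] / [5, 6] / [7] / [8];  Q = [1, 5] / [2, 6] / [3, 7] / [4] / [8]
  Insert 9 (step 9): P = [1, 3, 9] / [2, 4] / [5, 6] / [7] / [8];  Q = [1, 5, 9] / [2, 6] / [3, 7] / [4] / [8]
Final shape: (3, 2, 2, 1, 1).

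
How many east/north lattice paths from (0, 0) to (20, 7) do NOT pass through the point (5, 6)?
Number of paths = 880638

Total paths from (0, 0) to (20, 7): C(27, 20) = 888030. Paths through (5, 6): (paths (0, 0) → (5, 6)) × (paths (5, 6) → (20, 7)) = C(11, 5) · C(16, 15) = 462 · 16 = 7392. Avoidance count = 888030 − 7392 = 880638.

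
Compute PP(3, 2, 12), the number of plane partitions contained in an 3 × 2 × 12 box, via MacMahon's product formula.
PP(3, 2, 12) = 63700

Evaluate the triple product over i = 1..3, j = 1..2, k = 1..12. The factors are (2/1) · (3/2) · (4/3) · (5/4) · (6/5) · (7/6) · (8/7) · (9/8) · … (72 factors total). The numerators and denominators telescope so the product is an integer; carrying out the multiplication exactly gives PP(3, 2, 12) = 63700.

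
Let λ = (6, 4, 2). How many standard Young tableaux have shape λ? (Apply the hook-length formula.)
# SYT of shape (6, 4, 2) = 2673

Hook-length formula: f^λ = n! / Π hook(c), product over all cells c of the Young diagram. For λ = (6, 4, 2), n = 12 boxes. Hook lengths by row (left-to-right, top-to-bottom): [8, 7, 5, 4, 2, 1]; [5, 4, 2, 1]; [2, 1]. Product of hooks = 179200. So f^λ = 12! / 179200 = 479001600 / 179200 = 2673.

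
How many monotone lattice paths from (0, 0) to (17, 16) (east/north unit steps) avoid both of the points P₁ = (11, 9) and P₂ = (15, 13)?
Number of paths = 621734150

Inclusion–exclusion. Total paths: C(33, 17) = 1166803110. Through P₁: C(20, 11)·C(13, 6) = 288219360. Through P₂: C(28, 15)·C(5, 2) = 374421600. Since P₁ is strictly southwest of P₂, a monotone path through both must visit P₁ then P₂; paths through both = C(20, 11)·C(8, 4)·C(5, 2) = 117572000. Avoid both = 1166803110 − 288219360 − 374421600 + 117572000 = 621734150.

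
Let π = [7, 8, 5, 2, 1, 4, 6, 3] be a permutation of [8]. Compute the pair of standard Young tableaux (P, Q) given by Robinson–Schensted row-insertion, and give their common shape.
P = [1, 3, 6] / [2, 4] / [5, 8] / [7];  Q = [1, 2, 7] / [3, 6] / [4, 8] / [5];  common shape = (3, 2, 2, 1)

Row-insert the values π_1, π_2, … into P one at a time, bumping the leftmost entry strictly greater than the inserted value down to the next row. The recording tableau Q records, in position (i, j), the step at which that cell was added to P.
  Insert 7 (step 1): P = [7];  Q = [1]
  Insert 8 (step 2): P = [7, 8];  Q = [1, 2]
  Insert 5 (step 3): P = [5, 8] / [7];  Q = [1, 2] / [3]
  Insert 2 (step 4): P = [2, 8] / [5] / [7];  Q = [1, 2] / [3] / [4]
  Insert 1 (step 5): P = [1, 8] / [2] / [5] / [7];  Q = [1, 2] / [3] / [4] / [5]
  Insert 4 (step 6): P = [1, 4] / [2, 8] / [5] / [7];  Q = [1, 2] / [3, 6] / [4] / [5]
  Insert 6 (step 7): P = [1, 4, 6] / [2, 8] / [5] / [7];  Q = [1, 2, 7] / [3, 6] / [4] / [5]
  Insert 3 (step 8): P = [1, 3, 6] / [2, 4] / [5, 8] / [7];  Q = [1, 2, 7] / [3, 6] / [4, 8] / [5]
Final shape: (3, 2, 2, 1).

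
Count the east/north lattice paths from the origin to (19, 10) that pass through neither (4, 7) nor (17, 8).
Number of paths = 13299000

Inclusion–exclusion. Total paths: C(29, 19) = 20030010. Through P₁: C(11, 4)·C(18, 15) = 269280. Through P₂: C(25, 17)·C(4, 2) = 6489450. Since P₁ is strictly southwest of P₂, a monotone path through both must visit P₁ then P₂; paths through both = C(11, 4)·C(14, 13)·C(4, 2) = 27720. Avoid both = 20030010 − 269280 − 6489450 + 27720 = 13299000.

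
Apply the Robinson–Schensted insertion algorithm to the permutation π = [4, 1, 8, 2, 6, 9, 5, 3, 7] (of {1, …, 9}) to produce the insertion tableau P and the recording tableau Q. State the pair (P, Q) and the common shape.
P = [1, 2, 3, 7] / [4, 5, 9] / [6] / [8];  Q = [1, 3, 5, 6] / [2, 4, 9] / [7] / [8];  common shape = (4, 3, 1, 1)

Row-insert the values π_1, π_2, … into P one at a time, bumping the leftmost entry strictly greater than the inserted value down to the next row. The recording tableau Q records, in position (i, j), the step at which that cell was added to P.
  Insert 4 (step 1): P = [4];  Q = [1]
  Insert 1 (step 2): P = [1] / [4];  Q = [1] / [2]
  Insert 8 (step 3): P = [1, 8] / [4];  Q = [1, 3] / [2]
  Insert 2 (step 4): P = [1, 2] / [4, 8];  Q = [1, 3] / [2, 4]
  Insert 6 (step 5): P = [1, 2, 6] / [4, 8];  Q = [1, 3, 5] / [2, 4]
  Insert 9 (step 6): P = [1, 2, 6, 9] / [4, 8];  Q = [1, 3, 5, 6] / [2, 4]
  Insert 5 (step 7): P = [1, 2, 5, 9] / [4, 6] / [8];  Q = [1, 3, 5, 6] / [2, 4] / [7]
  Insert 3 (step 8): P = [1, 2, 3, 9] / [4, 5] / [6] / [8];  Q = [1, 3, 5, 6] / [2, 4] / [7] / [8]
  Insert 7 (step 9): P = [1, 2, 3, 7] / [4, 5, 9] / [6] / [8];  Q = [1, 3, 5, 6] / [2, 4, 9] / [7] / [8]
Final shape: (4, 3, 1, 1).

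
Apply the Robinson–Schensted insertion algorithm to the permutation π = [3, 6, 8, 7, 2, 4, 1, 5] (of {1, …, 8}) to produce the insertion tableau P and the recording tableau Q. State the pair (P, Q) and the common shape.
P = [1, 4, 5] / [2, 6, 7] / [3] / [8];  Q = [1, 2, 3] / [4, 6, 8] / [5] / [7];  common shape = (3, 3, 1, 1)

Row-insert the values π_1, π_2, … into P one at a time, bumping the leftmost entry strictly greater than the inserted value down to the next row. The recording tableau Q records, in position (i, j), the step at which that cell was added to P.
  Insert 3 (step 1): P = [3];  Q = [1]
  Insert 6 (step 2): P = [3, 6];  Q = [1, 2]
  Insert 8 (step 3): P = [3, 6, 8];  Q = [1, 2, 3]
  Insert 7 (step 4): P = [3, 6, 7] / [8];  Q = [1, 2, 3] / [4]
  Insert 2 (step 5): P = [2, 6, 7] / [3] / [8];  Q = [1, 2, 3] / [4] / [5]
  Insert 4 (step 6): P = [2, 4, 7] / [3, 6] / [8];  Q = [1, 2, 3] / [4, 6] / [5]
  Insert 1 (step 7): P = [1, 4, 7] / [2, 6] / [3] / [8];  Q = [1, 2, 3] / [4, 6] / [5] / [7]
  Insert 5 (step 8): P = [1, 4, 5] / [2, 6, 7] / [3] / [8];  Q = [1, 2, 3] / [4, 6, 8] / [5] / [7]
Final shape: (3, 3, 1, 1).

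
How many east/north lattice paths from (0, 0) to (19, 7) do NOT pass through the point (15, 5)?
Number of paths = 425240

Total paths from (0, 0) to (19, 7): C(26, 19) = 657800. Paths through (15, 5): (paths (0, 0) → (15, 5)) × (paths (15, 5) → (19, 7)) = C(20, 15) · C(6, 4) = 15504 · 15 = 232560. Avoidance count = 657800 − 232560 = 425240.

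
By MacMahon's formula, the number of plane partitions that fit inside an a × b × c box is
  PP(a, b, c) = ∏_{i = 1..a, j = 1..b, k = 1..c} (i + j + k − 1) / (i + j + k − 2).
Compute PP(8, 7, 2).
PP(8, 7, 2) = 9202050

Evaluate the triple product over i = 1..8, j = 1..7, k = 1..2. The factors are (2/1) · (3/2) · (3/2) · (4/3) · (4/3) · (5/4) · (5/4) · (6/5) · … (112 factors total). The numerators and denominators telescope so the product is an integer; carrying out the multiplication exactly gives PP(8, 7, 2) = 9202050.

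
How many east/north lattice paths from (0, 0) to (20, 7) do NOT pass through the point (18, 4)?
Number of paths = 814880

Total paths from (0, 0) to (20, 7): C(27, 20) = 888030. Paths through (18, 4): (paths (0, 0) → (18, 4)) × (paths (18, 4) → (20, 7)) = C(22, 18) · C(5, 2) = 7315 · 10 = 73150. Avoidance count = 888030 − 73150 = 814880.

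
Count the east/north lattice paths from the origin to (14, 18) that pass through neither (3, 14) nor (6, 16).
Number of paths = 467455815

Inclusion–exclusion. Total paths: C(32, 14) = 471435600. Through P₁: C(17, 3)·C(15, 11) = 928200. Through P₂: C(22, 6)·C(10, 8) = 3357585. Since P₁ is strictly southwest of P₂, a monotone path through both must visit P₁ then P₂; paths through both = C(17, 3)·C(5, 3)·C(10, 8) = 306000. Avoid both = 471435600 − 928200 − 3357585 + 306000 = 467455815.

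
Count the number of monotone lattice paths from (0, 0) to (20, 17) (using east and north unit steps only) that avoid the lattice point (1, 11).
Number of paths = 15903243510

Total paths from (0, 0) to (20, 17): C(37, 20) = 15905368710. Paths through (1, 11): (paths (0, 0) → (1, 11)) × (paths (1, 11) → (20, 17)) = C(12, 1) · C(25, 19) = 12 · 177100 = 2125200. Avoidance count = 15905368710 − 2125200 = 15903243510.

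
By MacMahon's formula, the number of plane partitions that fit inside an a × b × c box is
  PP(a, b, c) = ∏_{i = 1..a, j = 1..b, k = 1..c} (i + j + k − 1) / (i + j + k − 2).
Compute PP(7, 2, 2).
PP(7, 2, 2) = 540

Evaluate the triple product over i = 1..7, j = 1..2, k = 1..2. The factors are (2/1) · (3/2) · (3/2) · (4/3) · (3/2) · (4/3) · (4/3) · (5/4) · … (28 factors total). The numerators and denominators telescope so the product is an integer; carrying out the multiplication exactly gives PP(7, 2, 2) = 540.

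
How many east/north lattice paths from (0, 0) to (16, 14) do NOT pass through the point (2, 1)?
Number of paths = 85247775

Total paths from (0, 0) to (16, 14): C(30, 16) = 145422675. Paths through (2, 1): (paths (0, 0) → (2, 1)) × (paths (2, 1) → (16, 14)) = C(3, 2) · C(27, 14) = 3 · 20058300 = 60174900. Avoidance count = 145422675 − 60174900 = 85247775.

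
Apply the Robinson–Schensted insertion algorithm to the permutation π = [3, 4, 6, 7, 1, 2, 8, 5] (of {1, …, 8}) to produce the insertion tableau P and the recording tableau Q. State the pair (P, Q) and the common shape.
P = [1, 2, 5, 7, 8] / [3, 4, 6];  Q = [1, 2, 3, 4, 7] / [5, 6, 8];  common shape = (5, 3)

Row-insert the values π_1, π_2, … into P one at a time, bumping the leftmost entry strictly greater than the inserted value down to the next row. The recording tableau Q records, in position (i, j), the step at which that cell was added to P.
  Insert 3 (step 1): P = [3];  Q = [1]
  Insert 4 (step 2): P = [3, 4];  Q = [1, 2]
  Insert 6 (step 3): P = [3, 4, 6];  Q = [1, 2, 3]
  Insert 7 (step 4): P = [3, 4, 6, 7];  Q = [1, 2, 3, 4]
  Insert 1 (step 5): P = [1, 4, 6, 7] / [3];  Q = [1, 2, 3, 4] / [5]
  Insert 2 (step 6): P = [1, 2, 6, 7] / [3, 4];  Q = [1, 2, 3, 4] / [5, 6]
  Insert 8 (step 7): P = [1, 2, 6, 7, 8] / [3, 4];  Q = [1, 2, 3, 4, 7] / [5, 6]
  Insert 5 (step 8): P = [1, 2, 5, 7, 8] / [3, 4, 6];  Q = [1, 2, 3, 4, 7] / [5, 6, 8]
Final shape: (5, 3).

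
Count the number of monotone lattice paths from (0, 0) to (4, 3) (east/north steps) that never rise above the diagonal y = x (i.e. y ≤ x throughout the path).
Number of paths = 14

By the reflection principle (André's argument), the number of monotone paths to (4, 3) with n ≤ m that never go above y = x is C(7, 4) − C(7, 5) = 35 − 21 = 14.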